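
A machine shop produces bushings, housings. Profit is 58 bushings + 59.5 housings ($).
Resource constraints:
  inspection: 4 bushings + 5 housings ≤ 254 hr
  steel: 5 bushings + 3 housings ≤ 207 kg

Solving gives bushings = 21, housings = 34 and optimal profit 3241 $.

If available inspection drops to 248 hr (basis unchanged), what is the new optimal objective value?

Check each constraint at x*: inspection 254/254 (tight); steel 207/207 (tight).
The binding rows give the dual system: 4·y_inspection + 5·y_steel = 58 and 5·y_inspection + 3·y_steel = 59.5.
This yields shadow prices y_inspection = 9.5, y_steel = 4.
Δz = y_inspection·Δb = 9.5 × (-6) = -57, so new z* = 3241 − 57 = 3184.

3184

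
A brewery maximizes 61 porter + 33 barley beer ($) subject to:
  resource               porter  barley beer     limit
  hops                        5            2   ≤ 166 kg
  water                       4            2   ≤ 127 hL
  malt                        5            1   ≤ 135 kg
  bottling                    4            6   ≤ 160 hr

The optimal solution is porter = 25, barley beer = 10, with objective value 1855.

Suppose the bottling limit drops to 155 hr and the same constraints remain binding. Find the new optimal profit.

1835

Check each constraint at x*: hops 145/166 (slack 21); water 120/127 (slack 7); malt 135/135 (tight); bottling 160/160 (tight).
Slack constraints have shadow price 0 (complementary slackness).
Dual feasibility on the basic columns requires 5·y_malt + 4·y_bottling = 61, 1·y_malt + 6·y_bottling = 33.
→ y_malt = 9 and y_bottling = 4.
Δz = y_bottling·Δb = 4 × (-5) = -20, so new z* = 1855 − 20 = 1835.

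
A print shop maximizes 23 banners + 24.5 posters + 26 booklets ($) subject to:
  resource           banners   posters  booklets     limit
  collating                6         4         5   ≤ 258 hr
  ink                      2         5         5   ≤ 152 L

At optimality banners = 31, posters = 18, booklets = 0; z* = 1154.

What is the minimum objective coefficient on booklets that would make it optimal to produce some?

27.5

At the optimum: collating uses 258 of 258 (binding); ink uses 152 of 152 (binding).
The binding rows give the dual system: 6·y_collating + 2·y_ink = 23 and 4·y_collating + 5·y_ink = 24.5.
Solving: y_collating = 3, y_ink = 2.5.
booklets enters the basis when its profit ≥ yᵀa₃ = 3·5 + 2.5·5 = 27.5.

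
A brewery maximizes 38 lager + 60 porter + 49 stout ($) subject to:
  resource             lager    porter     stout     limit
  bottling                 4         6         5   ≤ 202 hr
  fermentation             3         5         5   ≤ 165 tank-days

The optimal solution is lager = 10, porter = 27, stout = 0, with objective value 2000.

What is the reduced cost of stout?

Both bottling and fermentation are binding at x*.
From A_Bᵀ y = c: 4·y_bottling + 3·y_fermentation = 38; 6·y_bottling + 5·y_fermentation = 60.
→ y_bottling = 5 and y_fermentation = 6.
Reduced cost of stout: c₃ − yᵀa₃ = 49 − (5·5 + 6·5) = 49 − 55 = -6.

-6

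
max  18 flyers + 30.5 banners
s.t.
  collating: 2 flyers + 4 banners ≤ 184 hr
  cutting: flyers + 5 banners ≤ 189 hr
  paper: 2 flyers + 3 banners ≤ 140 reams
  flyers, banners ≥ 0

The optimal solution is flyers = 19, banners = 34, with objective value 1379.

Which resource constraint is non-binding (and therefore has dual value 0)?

collating: 174/184 (slack 10)
cutting: 189/189 (binding)
paper: 140/140 (binding)
By complementary slackness, a constraint with positive slack has shadow price 0 → collating.

collating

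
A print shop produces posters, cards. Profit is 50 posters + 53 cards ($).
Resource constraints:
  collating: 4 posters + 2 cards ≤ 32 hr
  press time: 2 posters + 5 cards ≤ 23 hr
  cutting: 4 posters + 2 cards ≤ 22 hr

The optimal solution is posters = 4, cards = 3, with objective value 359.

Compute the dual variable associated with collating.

Binding: press time and cutting. Non-binding: collating (10 unused).
Slack constraints have shadow price 0 (complementary slackness).
Dual feasibility on the basic columns requires 2·y_press time + 4·y_cutting = 50, 5·y_press time + 2·y_cutting = 53.
→ y_press time = 7 and y_cutting = 9.
Shadow price of collating = 0.

0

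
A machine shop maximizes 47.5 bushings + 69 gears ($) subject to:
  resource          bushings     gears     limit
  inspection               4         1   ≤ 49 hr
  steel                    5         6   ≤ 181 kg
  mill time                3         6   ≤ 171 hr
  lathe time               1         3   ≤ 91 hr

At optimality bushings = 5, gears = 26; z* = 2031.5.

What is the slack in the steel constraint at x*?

0

steel used = 5·5 + 6·26 = 181; slack = 181 − 181 = 0.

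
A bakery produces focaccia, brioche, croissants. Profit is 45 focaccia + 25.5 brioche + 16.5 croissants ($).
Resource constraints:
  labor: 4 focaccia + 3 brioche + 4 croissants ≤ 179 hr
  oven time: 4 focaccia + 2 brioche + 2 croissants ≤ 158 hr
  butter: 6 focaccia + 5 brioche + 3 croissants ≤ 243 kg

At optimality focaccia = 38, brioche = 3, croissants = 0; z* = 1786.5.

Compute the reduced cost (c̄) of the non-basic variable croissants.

-6

Check each constraint at x*: labor 161/179 (slack 18); oven time 158/158 (tight); butter 243/243 (tight).
Since labor is not tight, its dual is 0.
The binding rows give the dual system: 4·y_oven time + 6·y_butter = 45 and 2·y_oven time + 5·y_butter = 25.5.
This yields shadow prices y_oven time = 9, y_butter = 1.5.
Reduced cost of croissants: c₃ − yᵀa₃ = 16.5 − (9·2 + 1.5·3) = 16.5 − 22.5 = -6.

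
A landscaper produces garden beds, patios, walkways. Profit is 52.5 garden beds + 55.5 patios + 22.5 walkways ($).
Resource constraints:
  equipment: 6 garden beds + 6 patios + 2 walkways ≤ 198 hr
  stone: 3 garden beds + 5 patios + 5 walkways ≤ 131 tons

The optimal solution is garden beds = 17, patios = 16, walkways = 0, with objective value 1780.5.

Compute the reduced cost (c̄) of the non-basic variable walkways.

Check each constraint at x*: equipment 198/198 (tight); stone 131/131 (tight).
From A_Bᵀ y = c: 6·y_equipment + 3·y_stone = 52.5; 6·y_equipment + 5·y_stone = 55.5.
This yields shadow prices y_equipment = 8, y_stone = 1.5.
Reduced cost of walkways: c₃ − yᵀa₃ = 22.5 − (8·2 + 1.5·5) = 22.5 − 23.5 = -1.

-1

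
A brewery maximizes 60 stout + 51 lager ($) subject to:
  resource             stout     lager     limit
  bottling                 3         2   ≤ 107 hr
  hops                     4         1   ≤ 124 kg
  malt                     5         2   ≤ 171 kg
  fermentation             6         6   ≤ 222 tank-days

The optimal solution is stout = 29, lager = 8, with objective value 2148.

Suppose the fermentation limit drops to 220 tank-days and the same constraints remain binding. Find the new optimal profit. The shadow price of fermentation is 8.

2132

Δb = -2, so new z* = 2148 + (8)·(-2) = 2148 − 16 = 2132.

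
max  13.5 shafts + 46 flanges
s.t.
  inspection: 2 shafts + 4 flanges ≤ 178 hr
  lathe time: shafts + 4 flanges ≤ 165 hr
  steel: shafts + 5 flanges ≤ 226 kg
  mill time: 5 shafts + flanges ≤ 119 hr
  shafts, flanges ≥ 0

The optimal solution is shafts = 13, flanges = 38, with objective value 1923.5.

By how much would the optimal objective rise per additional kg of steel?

Binding: inspection and lathe time. Non-binding: steel (23 unused), mill time (16 unused).
By complementary slackness, y = 0 for the non-binding constraints.
Dual feasibility on the basic columns requires 2·y_inspection + 1·y_lathe time = 13.5, 4·y_inspection + 4·y_lathe time = 46.
→ y_inspection = 2 and y_lathe time = 9.5.
Shadow price of steel = 0.

0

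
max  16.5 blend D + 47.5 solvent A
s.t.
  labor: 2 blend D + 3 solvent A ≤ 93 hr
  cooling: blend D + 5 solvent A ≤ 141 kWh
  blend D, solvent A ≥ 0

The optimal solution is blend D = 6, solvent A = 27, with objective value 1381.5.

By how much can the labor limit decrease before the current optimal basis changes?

8.4

Binding constraints: labor, cooling. The basis is B = [[2,3],[1,5]] with det 7.
Per unit decrease in labor, x* moves by d = (-0.7143, 0.1429).
The basis stays optimal until blend D reaches 0; allowable decrease = 8.4 hr.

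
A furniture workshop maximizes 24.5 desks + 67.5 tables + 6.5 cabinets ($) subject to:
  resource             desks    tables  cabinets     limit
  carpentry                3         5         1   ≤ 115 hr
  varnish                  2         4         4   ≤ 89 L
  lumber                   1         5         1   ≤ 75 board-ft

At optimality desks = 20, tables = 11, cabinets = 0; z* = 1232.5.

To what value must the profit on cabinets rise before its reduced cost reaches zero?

Binding: carpentry and lumber. Non-binding: varnish (5 unused).
By complementary slackness, y = 0 for the non-binding constraint.
From A_Bᵀ y = c: 3·y_carpentry + 1·y_lumber = 24.5; 5·y_carpentry + 5·y_lumber = 67.5.
This yields shadow prices y_carpentry = 5.5, y_lumber = 8.
cabinets enters the basis when its profit ≥ yᵀa₃ = 5.5·1 + 8·1 = 13.5.

13.5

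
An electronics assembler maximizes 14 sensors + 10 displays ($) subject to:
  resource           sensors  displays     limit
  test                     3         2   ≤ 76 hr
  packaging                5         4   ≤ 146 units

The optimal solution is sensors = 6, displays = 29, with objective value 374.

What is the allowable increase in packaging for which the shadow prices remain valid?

6

Binding constraints: test, packaging. The basis is B = [[3,2],[5,4]] with det 2.
Per unit increase in packaging, x* moves by d = (-1, 1.5).
The basis stays optimal until sensors reaches 0; allowable increase = 6 units.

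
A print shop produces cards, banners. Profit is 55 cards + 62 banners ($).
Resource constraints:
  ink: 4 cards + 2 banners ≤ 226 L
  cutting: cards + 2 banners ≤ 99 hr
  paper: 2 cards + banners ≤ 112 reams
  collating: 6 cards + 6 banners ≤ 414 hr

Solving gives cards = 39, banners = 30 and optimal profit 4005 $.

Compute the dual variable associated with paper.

Binding: cutting and collating. Non-binding: ink (10 unused), paper (4 unused).
Since ink, paper are not tight, their duals are 0.
From A_Bᵀ y = c: 1·y_cutting + 6·y_collating = 55; 2·y_cutting + 6·y_collating = 62.
This yields shadow prices y_cutting = 7, y_collating = 8.
Shadow price of paper = 0.

0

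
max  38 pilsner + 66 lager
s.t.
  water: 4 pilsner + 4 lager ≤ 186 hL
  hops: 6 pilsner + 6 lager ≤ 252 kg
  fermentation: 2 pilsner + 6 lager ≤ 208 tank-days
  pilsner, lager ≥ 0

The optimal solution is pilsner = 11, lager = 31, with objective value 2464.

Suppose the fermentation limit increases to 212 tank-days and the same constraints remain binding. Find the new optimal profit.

2492

Binding: hops and fermentation. Non-binding: water (18 unused).
Since water is not tight, its dual is 0.
From A_Bᵀ y = c: 6·y_hops + 2·y_fermentation = 38; 6·y_hops + 6·y_fermentation = 66.
This yields shadow prices y_hops = 4, y_fermentation = 7.
Δz = y_fermentation·Δb = 7 × (4) = 28, so new z* = 2464 + 28 = 2492.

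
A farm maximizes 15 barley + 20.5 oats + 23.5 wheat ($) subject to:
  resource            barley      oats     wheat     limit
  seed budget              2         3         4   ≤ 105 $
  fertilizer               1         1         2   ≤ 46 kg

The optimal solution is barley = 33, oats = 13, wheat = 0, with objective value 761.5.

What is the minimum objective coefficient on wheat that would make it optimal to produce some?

30

Both seed budget and fertilizer are binding at x*.
Dual feasibility on the basic columns requires 2·y_seed budget + 1·y_fertilizer = 15, 3·y_seed budget + 1·y_fertilizer = 20.5.
→ y_seed budget = 5.5 and y_fertilizer = 4.
wheat enters the basis when its profit ≥ yᵀa₃ = 5.5·4 + 4·2 = 30.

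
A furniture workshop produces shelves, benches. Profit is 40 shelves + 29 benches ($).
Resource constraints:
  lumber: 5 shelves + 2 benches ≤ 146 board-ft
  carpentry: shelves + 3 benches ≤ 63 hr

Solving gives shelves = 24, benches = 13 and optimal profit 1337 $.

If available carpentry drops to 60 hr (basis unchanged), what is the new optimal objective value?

1322

At the optimum: lumber uses 146 of 146 (binding); carpentry uses 63 of 63 (binding).
From A_Bᵀ y = c: 5·y_lumber + 1·y_carpentry = 40; 2·y_lumber + 3·y_carpentry = 29.
Solving: y_lumber = 7, y_carpentry = 5.
Δz = y_carpentry·Δb = 5 × (-3) = -15, so new z* = 1337 − 15 = 1322.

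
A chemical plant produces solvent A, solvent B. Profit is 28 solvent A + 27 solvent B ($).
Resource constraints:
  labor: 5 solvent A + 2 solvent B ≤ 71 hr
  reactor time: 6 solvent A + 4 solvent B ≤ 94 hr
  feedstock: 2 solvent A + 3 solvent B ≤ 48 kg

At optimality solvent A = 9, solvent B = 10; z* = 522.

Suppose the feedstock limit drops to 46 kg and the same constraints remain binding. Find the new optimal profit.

512

At the optimum: labor uses 65 of 71 (slack = 6); reactor time uses 94 of 94 (binding); feedstock uses 48 of 48 (binding).
By complementary slackness, y = 0 for the non-binding constraint.
From A_Bᵀ y = c: 6·y_reactor time + 2·y_feedstock = 28; 4·y_reactor time + 3·y_feedstock = 27.
Solving: y_reactor time = 3, y_feedstock = 5.
Δz = y_feedstock·Δb = 5 × (-2) = -10, so new z* = 522 − 10 = 512.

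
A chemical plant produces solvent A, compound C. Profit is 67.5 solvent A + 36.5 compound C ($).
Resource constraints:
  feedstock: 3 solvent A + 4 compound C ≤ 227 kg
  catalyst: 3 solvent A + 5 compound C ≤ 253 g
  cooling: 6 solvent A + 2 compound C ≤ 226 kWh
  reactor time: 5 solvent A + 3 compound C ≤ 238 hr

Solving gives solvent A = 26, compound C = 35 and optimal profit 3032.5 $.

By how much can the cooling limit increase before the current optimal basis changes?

4.5

Binding constraints: catalyst, cooling. The basis is B = [[3,5],[6,2]] with det -24.
Per unit increase in cooling, x* moves by d = (0.2083, -0.125).
The basis stays optimal until reactor time becomes binding; allowable increase = 4.5 kWh.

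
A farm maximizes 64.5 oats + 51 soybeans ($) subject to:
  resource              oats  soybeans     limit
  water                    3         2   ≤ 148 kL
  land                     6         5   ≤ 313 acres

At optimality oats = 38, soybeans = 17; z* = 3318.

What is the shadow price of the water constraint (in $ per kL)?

Check each constraint at x*: water 148/148 (tight); land 313/313 (tight).
The binding rows give the dual system: 3·y_water + 6·y_land = 64.5 and 2·y_water + 5·y_land = 51.
Solving: y_water = 5.5, y_land = 8.
Shadow price of water = 5.5.

5.5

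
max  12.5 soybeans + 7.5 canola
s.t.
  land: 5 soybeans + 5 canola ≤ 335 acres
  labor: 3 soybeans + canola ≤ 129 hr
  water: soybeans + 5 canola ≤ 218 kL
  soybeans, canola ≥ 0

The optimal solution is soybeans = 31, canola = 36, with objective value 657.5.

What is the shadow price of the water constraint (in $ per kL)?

Binding: land and labor. Non-binding: water (7 unused).
By complementary slackness, y = 0 for the non-binding constraint.
From A_Bᵀ y = c: 5·y_land + 3·y_labor = 12.5; 5·y_land + 1·y_labor = 7.5.
This yields shadow prices y_land = 1, y_labor = 2.5.
Shadow price of water = 0.

0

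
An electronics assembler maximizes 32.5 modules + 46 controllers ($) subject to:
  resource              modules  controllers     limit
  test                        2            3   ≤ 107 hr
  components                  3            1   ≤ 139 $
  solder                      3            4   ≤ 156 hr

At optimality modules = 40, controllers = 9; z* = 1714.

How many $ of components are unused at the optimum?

components used = 3·40 + 1·9 = 129; slack = 139 − 129 = 10.

10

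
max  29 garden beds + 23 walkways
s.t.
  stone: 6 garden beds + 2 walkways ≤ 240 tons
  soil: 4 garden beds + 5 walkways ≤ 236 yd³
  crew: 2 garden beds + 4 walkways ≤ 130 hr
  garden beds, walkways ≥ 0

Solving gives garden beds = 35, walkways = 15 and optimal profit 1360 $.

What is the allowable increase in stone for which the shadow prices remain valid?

Binding constraints: stone, crew. The basis is B = [[6,2],[2,4]] with det 20.
Per unit increase in stone, x* moves by d = (0.2, -0.1).
The basis stays optimal until soil becomes binding; allowable increase = 70 tons.

70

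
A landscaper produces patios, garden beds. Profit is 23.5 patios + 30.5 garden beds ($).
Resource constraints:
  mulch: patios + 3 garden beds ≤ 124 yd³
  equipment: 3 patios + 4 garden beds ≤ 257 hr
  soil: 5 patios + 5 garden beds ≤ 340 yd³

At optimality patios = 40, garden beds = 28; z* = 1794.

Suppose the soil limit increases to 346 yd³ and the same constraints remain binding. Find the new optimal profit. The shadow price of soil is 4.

Δb = 6, so new z* = 1794 + (4)·(6) = 1794 + 24 = 1818.

1818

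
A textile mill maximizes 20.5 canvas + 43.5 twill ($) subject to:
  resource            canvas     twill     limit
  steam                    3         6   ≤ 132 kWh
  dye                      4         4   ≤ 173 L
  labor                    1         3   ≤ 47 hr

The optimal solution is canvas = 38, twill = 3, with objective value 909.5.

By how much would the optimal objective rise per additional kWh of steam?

6

Check each constraint at x*: steam 132/132 (tight); dye 164/173 (slack 9); labor 47/47 (tight).
Slack constraints have shadow price 0 (complementary slackness).
The binding rows give the dual system: 3·y_steam + 1·y_labor = 20.5 and 6·y_steam + 3·y_labor = 43.5.
Solving: y_steam = 6, y_labor = 2.5.
Shadow price of steam = 6.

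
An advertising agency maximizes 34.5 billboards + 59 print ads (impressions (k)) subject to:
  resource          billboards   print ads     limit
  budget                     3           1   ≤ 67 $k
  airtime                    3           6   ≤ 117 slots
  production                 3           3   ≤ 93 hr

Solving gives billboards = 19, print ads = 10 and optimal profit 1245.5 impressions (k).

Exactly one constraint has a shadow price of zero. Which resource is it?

production

budget: 67/67 (binding)
airtime: 117/117 (binding)
production: 87/93 (slack 6)
By complementary slackness, a constraint with positive slack has shadow price 0 → production.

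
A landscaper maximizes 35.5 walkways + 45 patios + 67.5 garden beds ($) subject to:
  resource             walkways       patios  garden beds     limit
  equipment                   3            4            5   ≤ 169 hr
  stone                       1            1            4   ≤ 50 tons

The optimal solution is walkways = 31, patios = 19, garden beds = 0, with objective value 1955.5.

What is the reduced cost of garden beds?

Check each constraint at x*: equipment 169/169 (tight); stone 50/50 (tight).
The binding rows give the dual system: 3·y_equipment + 1·y_stone = 35.5 and 4·y_equipment + 1·y_stone = 45.
This yields shadow prices y_equipment = 9.5, y_stone = 7.
Reduced cost of garden beds: c₃ − yᵀa₃ = 67.5 − (9.5·5 + 7·4) = 67.5 − 75.5 = -8.

-8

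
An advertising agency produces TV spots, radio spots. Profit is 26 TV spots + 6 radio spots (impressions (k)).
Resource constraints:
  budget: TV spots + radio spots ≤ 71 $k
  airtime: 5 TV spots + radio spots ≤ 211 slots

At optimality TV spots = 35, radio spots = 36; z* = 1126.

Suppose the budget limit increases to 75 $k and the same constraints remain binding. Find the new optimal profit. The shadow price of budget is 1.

Δb = 4, so new z* = 1126 + (1)·(4) = 1126 + 4 = 1130.

1130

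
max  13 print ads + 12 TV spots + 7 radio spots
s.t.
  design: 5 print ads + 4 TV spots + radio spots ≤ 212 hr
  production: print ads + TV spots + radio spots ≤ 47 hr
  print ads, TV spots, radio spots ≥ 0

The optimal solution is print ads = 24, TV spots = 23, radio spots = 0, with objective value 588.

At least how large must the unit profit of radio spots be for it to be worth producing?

9

Both design and production are binding at x*.
Dual feasibility on the basic columns requires 5·y_design + 1·y_production = 13, 4·y_design + 1·y_production = 12.
This yields shadow prices y_design = 1, y_production = 8.
radio spots enters the basis when its profit ≥ yᵀa₃ = 1·1 + 8·1 = 9.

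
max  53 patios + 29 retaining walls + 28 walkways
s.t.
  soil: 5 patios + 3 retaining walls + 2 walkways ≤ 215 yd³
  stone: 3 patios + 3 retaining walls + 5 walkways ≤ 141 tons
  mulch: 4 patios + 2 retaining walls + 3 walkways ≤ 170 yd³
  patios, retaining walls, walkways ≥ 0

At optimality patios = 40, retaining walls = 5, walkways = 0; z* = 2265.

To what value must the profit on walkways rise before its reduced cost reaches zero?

31

At the optimum: soil uses 215 of 215 (binding); stone uses 135 of 141 (slack = 6); mulch uses 170 of 170 (binding).
Slack constraints have shadow price 0 (complementary slackness).
From A_Bᵀ y = c: 5·y_soil + 4·y_mulch = 53; 3·y_soil + 2·y_mulch = 29.
→ y_soil = 5 and y_mulch = 7.
walkways enters the basis when its profit ≥ yᵀa₃ = 5·2 + 7·3 = 31.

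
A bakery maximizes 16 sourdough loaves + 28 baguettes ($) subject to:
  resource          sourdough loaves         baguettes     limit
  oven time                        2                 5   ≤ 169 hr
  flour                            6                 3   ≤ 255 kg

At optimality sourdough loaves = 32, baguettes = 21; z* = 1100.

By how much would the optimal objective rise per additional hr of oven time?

At the optimum: oven time uses 169 of 169 (binding); flour uses 255 of 255 (binding).
Dual feasibility on the basic columns requires 2·y_oven time + 6·y_flour = 16, 5·y_oven time + 3·y_flour = 28.
This yields shadow prices y_oven time = 5, y_flour = 1.
Shadow price of oven time = 5.

5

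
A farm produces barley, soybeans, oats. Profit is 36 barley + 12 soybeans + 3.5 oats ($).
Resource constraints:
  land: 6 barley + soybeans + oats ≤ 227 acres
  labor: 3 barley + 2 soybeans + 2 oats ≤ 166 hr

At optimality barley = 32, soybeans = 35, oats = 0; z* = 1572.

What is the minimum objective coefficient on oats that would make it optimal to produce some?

Both land and labor are binding at x*.
Dual feasibility on the basic columns requires 6·y_land + 3·y_labor = 36, 1·y_land + 2·y_labor = 12.
Solving: y_land = 4, y_labor = 4.
oats enters the basis when its profit ≥ yᵀa₃ = 4·1 + 4·2 = 12.

12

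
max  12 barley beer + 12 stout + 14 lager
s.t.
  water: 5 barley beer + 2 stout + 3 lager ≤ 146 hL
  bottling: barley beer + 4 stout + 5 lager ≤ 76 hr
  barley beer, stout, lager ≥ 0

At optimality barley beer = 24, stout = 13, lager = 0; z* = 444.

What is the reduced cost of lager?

Both water and bottling are binding at x*.
The binding rows give the dual system: 5·y_water + 1·y_bottling = 12 and 2·y_water + 4·y_bottling = 12.
Solving: y_water = 2, y_bottling = 2.
Reduced cost of lager: c₃ − yᵀa₃ = 14 − (2·3 + 2·5) = 14 − 16 = -2.

-2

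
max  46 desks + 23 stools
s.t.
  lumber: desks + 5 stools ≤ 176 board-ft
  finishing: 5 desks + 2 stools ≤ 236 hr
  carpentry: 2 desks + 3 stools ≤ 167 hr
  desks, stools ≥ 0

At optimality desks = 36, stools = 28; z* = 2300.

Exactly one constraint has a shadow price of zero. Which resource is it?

carpentry

lumber: 176/176 (binding)
finishing: 236/236 (binding)
carpentry: 156/167 (slack 11)
By complementary slackness, a constraint with positive slack has shadow price 0 → carpentry.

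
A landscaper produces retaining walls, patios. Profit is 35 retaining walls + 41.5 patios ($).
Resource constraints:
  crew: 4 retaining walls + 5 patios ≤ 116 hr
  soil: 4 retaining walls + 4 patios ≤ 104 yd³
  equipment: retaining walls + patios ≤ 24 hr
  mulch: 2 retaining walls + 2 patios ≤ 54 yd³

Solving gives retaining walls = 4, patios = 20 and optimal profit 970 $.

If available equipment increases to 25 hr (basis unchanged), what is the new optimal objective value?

At the optimum: crew uses 116 of 116 (binding); soil uses 96 of 104 (slack = 8); equipment uses 24 of 24 (binding); mulch uses 48 of 54 (slack = 6).
Slack constraints have shadow price 0 (complementary slackness).
From A_Bᵀ y = c: 4·y_crew + 1·y_equipment = 35; 5·y_crew + 1·y_equipment = 41.5.
This yields shadow prices y_crew = 6.5, y_equipment = 9.
Δz = y_equipment·Δb = 9 × (1) = 9, so new z* = 970 + 9 = 979.

979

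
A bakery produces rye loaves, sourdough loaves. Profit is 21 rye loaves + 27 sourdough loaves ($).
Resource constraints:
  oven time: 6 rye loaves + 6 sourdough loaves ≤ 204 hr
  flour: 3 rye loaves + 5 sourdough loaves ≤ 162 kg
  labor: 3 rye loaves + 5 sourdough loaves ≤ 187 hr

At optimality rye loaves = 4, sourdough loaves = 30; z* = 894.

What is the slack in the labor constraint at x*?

labor used = 3·4 + 5·30 = 162; slack = 187 − 162 = 25.

25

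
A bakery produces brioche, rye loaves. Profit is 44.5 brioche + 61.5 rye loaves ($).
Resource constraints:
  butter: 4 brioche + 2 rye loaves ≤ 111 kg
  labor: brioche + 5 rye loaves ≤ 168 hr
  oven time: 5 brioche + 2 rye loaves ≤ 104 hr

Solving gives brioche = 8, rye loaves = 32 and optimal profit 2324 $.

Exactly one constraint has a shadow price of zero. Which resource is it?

butter: 96/111 (slack 15)
labor: 168/168 (binding)
oven time: 104/104 (binding)
By complementary slackness, a constraint with positive slack has shadow price 0 → butter.

butter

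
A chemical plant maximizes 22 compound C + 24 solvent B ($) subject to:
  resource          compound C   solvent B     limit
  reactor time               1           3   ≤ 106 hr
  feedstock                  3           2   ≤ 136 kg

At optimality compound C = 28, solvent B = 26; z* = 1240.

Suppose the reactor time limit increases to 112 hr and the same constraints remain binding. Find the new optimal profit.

1264

Check each constraint at x*: reactor time 106/106 (tight); feedstock 136/136 (tight).
The binding rows give the dual system: 1·y_reactor time + 3·y_feedstock = 22 and 3·y_reactor time + 2·y_feedstock = 24.
Solving: y_reactor time = 4, y_feedstock = 6.
Δz = y_reactor time·Δb = 4 × (6) = 24, so new z* = 1240 + 24 = 1264.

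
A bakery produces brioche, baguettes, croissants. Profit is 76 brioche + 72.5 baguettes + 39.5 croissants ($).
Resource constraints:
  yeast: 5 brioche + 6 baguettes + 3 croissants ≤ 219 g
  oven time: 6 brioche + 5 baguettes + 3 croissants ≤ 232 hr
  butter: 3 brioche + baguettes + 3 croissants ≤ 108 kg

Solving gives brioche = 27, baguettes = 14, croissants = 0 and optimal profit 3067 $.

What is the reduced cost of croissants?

-1

At the optimum: yeast uses 219 of 219 (binding); oven time uses 232 of 232 (binding); butter uses 95 of 108 (slack = 13).
Since butter is not tight, its dual is 0.
From A_Bᵀ y = c: 5·y_yeast + 6·y_oven time = 76; 6·y_yeast + 5·y_oven time = 72.5.
This yields shadow prices y_yeast = 5, y_oven time = 8.5.
Reduced cost of croissants: c₃ − yᵀa₃ = 39.5 − (5·3 + 8.5·3) = 39.5 − 40.5 = -1.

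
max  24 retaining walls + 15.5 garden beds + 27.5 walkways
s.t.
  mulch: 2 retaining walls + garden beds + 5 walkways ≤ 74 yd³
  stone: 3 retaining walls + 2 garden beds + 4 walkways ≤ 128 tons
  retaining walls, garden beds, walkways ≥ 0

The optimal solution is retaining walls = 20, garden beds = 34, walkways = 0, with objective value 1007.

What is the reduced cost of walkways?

-8

Both mulch and stone are binding at x*.
Dual feasibility on the basic columns requires 2·y_mulch + 3·y_stone = 24, 1·y_mulch + 2·y_stone = 15.5.
This yields shadow prices y_mulch = 1.5, y_stone = 7.
Reduced cost of walkways: c₃ − yᵀa₃ = 27.5 − (1.5·5 + 7·4) = 27.5 − 35.5 = -8.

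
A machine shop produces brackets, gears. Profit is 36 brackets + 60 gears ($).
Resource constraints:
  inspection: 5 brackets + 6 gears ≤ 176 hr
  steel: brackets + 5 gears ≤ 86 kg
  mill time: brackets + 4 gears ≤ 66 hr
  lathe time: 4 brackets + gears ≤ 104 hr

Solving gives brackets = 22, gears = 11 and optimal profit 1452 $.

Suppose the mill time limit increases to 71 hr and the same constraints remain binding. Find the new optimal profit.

Check each constraint at x*: inspection 176/176 (tight); steel 77/86 (slack 9); mill time 66/66 (tight); lathe time 99/104 (slack 5).
Since steel, lathe time are not tight, their duals are 0.
From A_Bᵀ y = c: 5·y_inspection + 1·y_mill time = 36; 6·y_inspection + 4·y_mill time = 60.
Solving: y_inspection = 6, y_mill time = 6.
Δz = y_mill time·Δb = 6 × (5) = 30, so new z* = 1452 + 30 = 1482.

1482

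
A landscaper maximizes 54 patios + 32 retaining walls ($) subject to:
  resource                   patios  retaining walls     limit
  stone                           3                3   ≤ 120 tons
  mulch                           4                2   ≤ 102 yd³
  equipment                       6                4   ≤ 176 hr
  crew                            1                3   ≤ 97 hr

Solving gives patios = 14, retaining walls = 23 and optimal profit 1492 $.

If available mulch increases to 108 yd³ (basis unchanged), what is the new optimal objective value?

1528

Binding: mulch and equipment. Non-binding: stone (9 unused), crew (14 unused).
By complementary slackness, y = 0 for the non-binding constraints.
The binding rows give the dual system: 4·y_mulch + 6·y_equipment = 54 and 2·y_mulch + 4·y_equipment = 32.
→ y_mulch = 6 and y_equipment = 5.
Δz = y_mulch·Δb = 6 × (6) = 36, so new z* = 1492 + 36 = 1528.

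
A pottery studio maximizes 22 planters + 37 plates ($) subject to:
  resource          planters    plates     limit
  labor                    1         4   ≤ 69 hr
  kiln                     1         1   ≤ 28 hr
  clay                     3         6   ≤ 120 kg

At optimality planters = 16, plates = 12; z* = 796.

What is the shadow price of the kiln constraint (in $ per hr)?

Check each constraint at x*: labor 64/69 (slack 5); kiln 28/28 (tight); clay 120/120 (tight).
By complementary slackness, y = 0 for the non-binding constraint.
From A_Bᵀ y = c: 1·y_kiln + 3·y_clay = 22; 1·y_kiln + 6·y_clay = 37.
Solving: y_kiln = 7, y_clay = 5.
Shadow price of kiln = 7.

7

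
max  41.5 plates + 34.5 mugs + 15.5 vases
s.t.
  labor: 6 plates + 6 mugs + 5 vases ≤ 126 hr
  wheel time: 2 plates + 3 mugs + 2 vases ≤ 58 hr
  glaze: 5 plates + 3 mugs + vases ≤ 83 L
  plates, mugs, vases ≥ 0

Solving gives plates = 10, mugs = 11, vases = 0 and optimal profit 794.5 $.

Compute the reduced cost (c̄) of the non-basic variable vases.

Binding: labor and glaze. Non-binding: wheel time (5 unused).
Slack constraints have shadow price 0 (complementary slackness).
The binding rows give the dual system: 6·y_labor + 5·y_glaze = 41.5 and 6·y_labor + 3·y_glaze = 34.5.
Solving: y_labor = 4, y_glaze = 3.5.
Reduced cost of vases: c₃ − yᵀa₃ = 15.5 − (4·5 + 3.5·1) = 15.5 − 23.5 = -8.

-8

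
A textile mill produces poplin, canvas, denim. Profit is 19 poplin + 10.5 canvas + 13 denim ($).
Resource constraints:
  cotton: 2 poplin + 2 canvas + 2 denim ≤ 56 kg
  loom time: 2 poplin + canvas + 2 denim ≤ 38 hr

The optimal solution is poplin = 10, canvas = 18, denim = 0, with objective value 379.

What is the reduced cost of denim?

At the optimum: cotton uses 56 of 56 (binding); loom time uses 38 of 38 (binding).
Dual feasibility on the basic columns requires 2·y_cotton + 2·y_loom time = 19, 2·y_cotton + 1·y_loom time = 10.5.
This yields shadow prices y_cotton = 1, y_loom time = 8.5.
Reduced cost of denim: c₃ − yᵀa₃ = 13 − (1·2 + 8.5·2) = 13 − 19 = -6.

-6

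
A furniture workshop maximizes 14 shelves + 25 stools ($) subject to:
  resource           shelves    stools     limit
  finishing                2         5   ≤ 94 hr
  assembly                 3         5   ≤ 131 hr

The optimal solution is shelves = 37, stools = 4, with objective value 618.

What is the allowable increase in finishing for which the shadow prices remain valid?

37

Binding constraints: finishing, assembly. The basis is B = [[2,5],[3,5]] with det -5.
Per unit increase in finishing, x* moves by d = (-1, 0.6).
The basis stays optimal until shelves reaches 0; allowable increase = 37 hr.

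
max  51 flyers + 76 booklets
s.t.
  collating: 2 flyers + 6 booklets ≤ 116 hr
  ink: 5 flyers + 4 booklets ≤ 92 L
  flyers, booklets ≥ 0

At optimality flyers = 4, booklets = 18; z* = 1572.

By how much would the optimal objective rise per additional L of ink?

Check each constraint at x*: collating 116/116 (tight); ink 92/92 (tight).
From A_Bᵀ y = c: 2·y_collating + 5·y_ink = 51; 6·y_collating + 4·y_ink = 76.
Solving: y_collating = 8, y_ink = 7.
Shadow price of ink = 7.

7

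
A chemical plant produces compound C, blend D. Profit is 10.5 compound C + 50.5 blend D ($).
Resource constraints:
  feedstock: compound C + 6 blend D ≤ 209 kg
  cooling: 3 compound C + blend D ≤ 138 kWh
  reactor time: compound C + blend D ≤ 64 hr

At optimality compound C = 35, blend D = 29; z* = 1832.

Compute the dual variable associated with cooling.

Binding: feedstock and reactor time. Non-binding: cooling (4 unused).
Slack constraints have shadow price 0 (complementary slackness).
From A_Bᵀ y = c: 1·y_feedstock + 1·y_reactor time = 10.5; 6·y_feedstock + 1·y_reactor time = 50.5.
Solving: y_feedstock = 8, y_reactor time = 2.5.
Shadow price of cooling = 0.

0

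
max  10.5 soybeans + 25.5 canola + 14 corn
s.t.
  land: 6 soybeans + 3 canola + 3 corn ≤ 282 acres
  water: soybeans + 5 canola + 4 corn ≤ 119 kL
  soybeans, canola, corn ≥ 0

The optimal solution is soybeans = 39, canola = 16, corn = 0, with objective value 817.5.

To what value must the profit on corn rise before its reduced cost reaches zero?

Both land and water are binding at x*.
The binding rows give the dual system: 6·y_land + 1·y_water = 10.5 and 3·y_land + 5·y_water = 25.5.
Solving: y_land = 1, y_water = 4.5.
corn enters the basis when its profit ≥ yᵀa₃ = 1·3 + 4.5·4 = 21.

21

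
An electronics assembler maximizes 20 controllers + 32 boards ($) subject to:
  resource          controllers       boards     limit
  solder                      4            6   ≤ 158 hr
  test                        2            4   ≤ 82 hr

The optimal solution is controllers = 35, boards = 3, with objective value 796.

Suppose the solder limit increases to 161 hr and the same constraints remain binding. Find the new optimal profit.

Check each constraint at x*: solder 158/158 (tight); test 82/82 (tight).
Dual feasibility on the basic columns requires 4·y_solder + 2·y_test = 20, 6·y_solder + 4·y_test = 32.
→ y_solder = 4 and y_test = 2.
Δz = y_solder·Δb = 4 × (3) = 12, so new z* = 796 + 12 = 808.

808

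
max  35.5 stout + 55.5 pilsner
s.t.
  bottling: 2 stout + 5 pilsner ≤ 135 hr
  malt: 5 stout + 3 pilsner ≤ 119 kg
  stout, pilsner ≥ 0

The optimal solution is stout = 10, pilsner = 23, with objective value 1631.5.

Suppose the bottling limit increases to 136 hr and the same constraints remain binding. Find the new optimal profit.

Check each constraint at x*: bottling 135/135 (tight); malt 119/119 (tight).
Dual feasibility on the basic columns requires 2·y_bottling + 5·y_malt = 35.5, 5·y_bottling + 3·y_malt = 55.5.
→ y_bottling = 9 and y_malt = 3.5.
Δz = y_bottling·Δb = 9 × (1) = 9, so new z* = 1631.5 + 9 = 1640.5.

1640.5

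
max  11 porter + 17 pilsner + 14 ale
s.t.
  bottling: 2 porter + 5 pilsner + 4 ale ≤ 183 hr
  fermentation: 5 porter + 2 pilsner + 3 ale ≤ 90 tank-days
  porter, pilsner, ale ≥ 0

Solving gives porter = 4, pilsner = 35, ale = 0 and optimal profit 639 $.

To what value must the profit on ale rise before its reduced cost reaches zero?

Check each constraint at x*: bottling 183/183 (tight); fermentation 90/90 (tight).
Dual feasibility on the basic columns requires 2·y_bottling + 5·y_fermentation = 11, 5·y_bottling + 2·y_fermentation = 17.
→ y_bottling = 3 and y_fermentation = 1.
ale enters the basis when its profit ≥ yᵀa₃ = 3·4 + 1·3 = 15.

15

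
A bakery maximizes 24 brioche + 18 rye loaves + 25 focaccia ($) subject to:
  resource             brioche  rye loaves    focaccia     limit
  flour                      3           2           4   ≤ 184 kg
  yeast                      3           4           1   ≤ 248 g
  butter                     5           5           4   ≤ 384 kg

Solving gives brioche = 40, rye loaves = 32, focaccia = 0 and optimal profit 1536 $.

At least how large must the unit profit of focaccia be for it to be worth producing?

29

Check each constraint at x*: flour 184/184 (tight); yeast 248/248 (tight); butter 360/384 (slack 24).
Since butter is not tight, its dual is 0.
The binding rows give the dual system: 3·y_flour + 3·y_yeast = 24 and 2·y_flour + 4·y_yeast = 18.
→ y_flour = 7 and y_yeast = 1.
focaccia enters the basis when its profit ≥ yᵀa₃ = 7·4 + 1·1 = 29.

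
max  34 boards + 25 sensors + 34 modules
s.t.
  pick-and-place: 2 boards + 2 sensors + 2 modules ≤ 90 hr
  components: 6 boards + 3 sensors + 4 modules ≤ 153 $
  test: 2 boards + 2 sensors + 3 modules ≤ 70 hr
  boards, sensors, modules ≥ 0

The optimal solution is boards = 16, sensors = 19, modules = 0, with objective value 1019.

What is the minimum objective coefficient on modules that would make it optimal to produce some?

36

Binding: components and test. Non-binding: pick-and-place (20 unused).
Slack constraints have shadow price 0 (complementary slackness).
Dual feasibility on the basic columns requires 6·y_components + 2·y_test = 34, 3·y_components + 2·y_test = 25.
Solving: y_components = 3, y_test = 8.
modules enters the basis when its profit ≥ yᵀa₃ = 3·4 + 8·3 = 36.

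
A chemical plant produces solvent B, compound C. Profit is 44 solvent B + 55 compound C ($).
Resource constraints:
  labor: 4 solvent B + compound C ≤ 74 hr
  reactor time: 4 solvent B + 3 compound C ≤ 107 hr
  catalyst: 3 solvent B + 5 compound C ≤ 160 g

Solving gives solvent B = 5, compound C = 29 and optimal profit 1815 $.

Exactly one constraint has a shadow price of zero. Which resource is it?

labor: 49/74 (slack 25)
reactor time: 107/107 (binding)
catalyst: 160/160 (binding)
By complementary slackness, a constraint with positive slack has shadow price 0 → labor.

labor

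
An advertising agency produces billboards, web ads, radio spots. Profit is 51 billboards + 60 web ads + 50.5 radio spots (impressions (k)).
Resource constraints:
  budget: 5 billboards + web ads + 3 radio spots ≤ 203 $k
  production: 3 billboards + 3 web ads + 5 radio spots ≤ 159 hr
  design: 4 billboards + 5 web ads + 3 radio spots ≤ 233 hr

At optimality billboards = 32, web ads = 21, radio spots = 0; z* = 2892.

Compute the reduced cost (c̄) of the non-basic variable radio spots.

-1.5

Check each constraint at x*: budget 181/203 (slack 22); production 159/159 (tight); design 233/233 (tight).
Slack constraints have shadow price 0 (complementary slackness).
Dual feasibility on the basic columns requires 3·y_production + 4·y_design = 51, 3·y_production + 5·y_design = 60.
This yields shadow prices y_production = 5, y_design = 9.
Reduced cost of radio spots: c₃ − yᵀa₃ = 50.5 − (5·5 + 9·3) = 50.5 − 52 = -1.5.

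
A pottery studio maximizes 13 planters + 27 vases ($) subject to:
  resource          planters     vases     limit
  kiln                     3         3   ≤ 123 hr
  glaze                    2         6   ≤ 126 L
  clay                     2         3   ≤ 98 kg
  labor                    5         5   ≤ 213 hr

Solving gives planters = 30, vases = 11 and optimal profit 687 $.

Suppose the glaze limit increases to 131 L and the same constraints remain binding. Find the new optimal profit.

Binding: kiln and glaze. Non-binding: clay (5 unused), labor (8 unused).
By complementary slackness, y = 0 for the non-binding constraints.
From A_Bᵀ y = c: 3·y_kiln + 2·y_glaze = 13; 3·y_kiln + 6·y_glaze = 27.
This yields shadow prices y_kiln = 2, y_glaze = 3.5.
Δz = y_glaze·Δb = 3.5 × (5) = 17.5, so new z* = 687 + 17.5 = 704.5.

704.5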